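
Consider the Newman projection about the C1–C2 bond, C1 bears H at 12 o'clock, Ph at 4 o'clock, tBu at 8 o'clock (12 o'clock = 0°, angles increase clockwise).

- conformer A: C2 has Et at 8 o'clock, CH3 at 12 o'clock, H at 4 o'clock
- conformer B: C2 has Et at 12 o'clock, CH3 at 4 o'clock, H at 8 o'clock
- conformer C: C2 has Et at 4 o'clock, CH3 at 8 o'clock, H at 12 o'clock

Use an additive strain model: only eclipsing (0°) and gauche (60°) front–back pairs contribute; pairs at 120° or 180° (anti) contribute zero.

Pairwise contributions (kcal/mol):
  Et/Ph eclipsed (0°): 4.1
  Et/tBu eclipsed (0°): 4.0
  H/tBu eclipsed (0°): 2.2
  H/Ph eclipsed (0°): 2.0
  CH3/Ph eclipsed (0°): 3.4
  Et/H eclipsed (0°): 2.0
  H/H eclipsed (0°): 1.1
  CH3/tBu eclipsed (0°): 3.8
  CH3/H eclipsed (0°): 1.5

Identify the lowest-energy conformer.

A (eclipsed): H(0°)/CH3(0°) eclipsed 1.5; Ph(120°)/H(120°) eclipsed 2.0; tBu(240°)/Et(240°) eclipsed 4.0 → 7.5 kcal/mol.
B (eclipsed): H(0°)/Et(0°) eclipsed 2.0; Ph(120°)/CH3(120°) eclipsed 3.4; tBu(240°)/H(240°) eclipsed 2.2 → 7.6 kcal/mol.
C (eclipsed): H(0°)/H(0°) eclipsed 1.1; Ph(120°)/Et(120°) eclipsed 4.1; tBu(240°)/CH3(240°) eclipsed 3.8 → 9.0 kcal/mol.
A has the lowest total (7.5 kcal/mol).

A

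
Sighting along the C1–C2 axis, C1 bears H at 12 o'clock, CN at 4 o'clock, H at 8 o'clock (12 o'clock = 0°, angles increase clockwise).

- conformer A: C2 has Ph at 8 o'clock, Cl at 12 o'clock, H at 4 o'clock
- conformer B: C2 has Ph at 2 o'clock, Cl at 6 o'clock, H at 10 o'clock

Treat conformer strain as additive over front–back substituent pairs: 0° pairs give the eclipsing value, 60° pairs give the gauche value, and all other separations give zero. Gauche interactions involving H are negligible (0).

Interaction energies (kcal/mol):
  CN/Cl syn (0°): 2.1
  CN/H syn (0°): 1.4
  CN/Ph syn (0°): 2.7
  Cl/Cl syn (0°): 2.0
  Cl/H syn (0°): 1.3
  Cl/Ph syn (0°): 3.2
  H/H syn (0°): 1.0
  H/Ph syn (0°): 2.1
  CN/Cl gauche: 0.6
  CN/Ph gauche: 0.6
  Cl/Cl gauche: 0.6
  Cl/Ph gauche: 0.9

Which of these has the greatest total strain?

A

A (eclipsed): H(0°)/Cl(0°) eclipsed 1.3; CN(120°)/H(120°) eclipsed 1.4; H(240°)/Ph(240°) eclipsed 2.1 → 4.8 kcal/mol.
B (staggered): CN(120°)/Ph(60°) gauche 0.6; CN(120°)/Cl(180°) gauche 0.6 → 1.2 kcal/mol.
A has the highest total (4.8 kcal/mol).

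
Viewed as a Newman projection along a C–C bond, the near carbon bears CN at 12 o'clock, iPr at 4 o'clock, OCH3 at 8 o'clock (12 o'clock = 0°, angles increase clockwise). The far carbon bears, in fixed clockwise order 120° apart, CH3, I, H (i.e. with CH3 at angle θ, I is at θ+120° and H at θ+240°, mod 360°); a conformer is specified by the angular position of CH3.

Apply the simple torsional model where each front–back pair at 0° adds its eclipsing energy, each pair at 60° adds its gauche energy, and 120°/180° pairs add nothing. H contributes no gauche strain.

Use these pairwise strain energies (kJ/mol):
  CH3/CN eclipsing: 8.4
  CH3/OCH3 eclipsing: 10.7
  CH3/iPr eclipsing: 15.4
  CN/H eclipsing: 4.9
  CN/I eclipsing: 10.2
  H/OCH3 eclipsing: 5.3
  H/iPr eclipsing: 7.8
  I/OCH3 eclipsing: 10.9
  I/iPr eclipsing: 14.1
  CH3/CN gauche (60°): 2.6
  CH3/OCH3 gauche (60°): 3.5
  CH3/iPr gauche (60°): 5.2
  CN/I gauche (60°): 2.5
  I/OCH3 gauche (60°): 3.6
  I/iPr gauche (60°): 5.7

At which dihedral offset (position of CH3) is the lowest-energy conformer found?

300°

CH3 at 0° is eclipsed. CN at 0° is eclipsed with CH3 at 0° (8.4); iPr at 120° is eclipsed with I at 120° (14.1); OCH3 at 240° is eclipsed with H at 240° (5.3). Total 27.8 kJ/mol.
CH3 at 60° is staggered. CN at 0° is gauche with CH3 at 60° (2.6); iPr at 120° is gauche with CH3 at 60° (5.2); iPr at 120° is gauche with I at 180° (5.7); OCH3 at 240° is gauche with I at 180° (3.6). Total 17.1 kJ/mol.
CH3 at 120° is eclipsed. CN at 0° is eclipsed with H at 0° (4.9); iPr at 120° is eclipsed with CH3 at 120° (15.4); OCH3 at 240° is eclipsed with I at 240° (10.9). Total 31.2 kJ/mol.
CH3 at 180° is staggered. CN at 0° is gauche with I at 300° (2.5); iPr at 120° is gauche with CH3 at 180° (5.2); OCH3 at 240° is gauche with CH3 at 180° (3.5); OCH3 at 240° is gauche with I at 300° (3.6). Total 14.8 kJ/mol.
CH3 at 240° is eclipsed. CN at 0° is eclipsed with I at 0° (10.2); iPr at 120° is eclipsed with H at 120° (7.8); OCH3 at 240° is eclipsed with CH3 at 240° (10.7). Total 28.7 kJ/mol.
CH3 at 300° is staggered. CN at 0° is gauche with CH3 at 300° (2.6); CN at 0° is gauche with I at 60° (2.5); iPr at 120° is gauche with I at 60° (5.7); OCH3 at 240° is gauche with CH3 at 300° (3.5). Total 14.3 kJ/mol.
The minimum (14.3 kJ/mol) occurs with CH3 at 300°.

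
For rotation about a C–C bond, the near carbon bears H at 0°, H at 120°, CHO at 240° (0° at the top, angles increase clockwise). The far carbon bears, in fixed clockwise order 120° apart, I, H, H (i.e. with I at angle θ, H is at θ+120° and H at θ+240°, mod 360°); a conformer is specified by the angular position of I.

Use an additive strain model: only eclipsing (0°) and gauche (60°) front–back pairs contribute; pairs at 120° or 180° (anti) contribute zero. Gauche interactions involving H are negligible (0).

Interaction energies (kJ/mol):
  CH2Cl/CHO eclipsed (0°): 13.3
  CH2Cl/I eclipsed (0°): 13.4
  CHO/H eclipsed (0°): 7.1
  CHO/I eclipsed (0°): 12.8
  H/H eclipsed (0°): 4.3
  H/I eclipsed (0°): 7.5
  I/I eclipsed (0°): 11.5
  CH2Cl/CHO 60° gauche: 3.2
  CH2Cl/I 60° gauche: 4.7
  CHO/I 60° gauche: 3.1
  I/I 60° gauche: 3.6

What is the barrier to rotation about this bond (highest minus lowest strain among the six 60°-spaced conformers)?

21.4 kJ/mol

I at 0° (eclipsed): H–I eclipsed, H–H eclipsed, CHO–H eclipsed; 7.5 + 4.3 + 7.1 = 18.9 kJ/mol.
I at 60° (staggered): no non-H gauche contacts → 0.0 kJ/mol.
I at 120° (eclipsed): H–H eclipsed, H–I eclipsed, CHO–H eclipsed; 4.3 + 7.5 + 7.1 = 18.9 kJ/mol.
I at 180° (staggered): CHO–I gauche; 3.1 = 3.1 kJ/mol.
I at 240° (eclipsed): H–H eclipsed, H–H eclipsed, CHO–I eclipsed; 4.3 + 4.3 + 12.8 = 21.4 kJ/mol.
I at 300° (staggered): CHO–I gauche; 3.1 = 3.1 kJ/mol.
Max at 240° (21.4 kJ/mol), min at 60° (0.0 kJ/mol); barrier = 21.4 kJ/mol.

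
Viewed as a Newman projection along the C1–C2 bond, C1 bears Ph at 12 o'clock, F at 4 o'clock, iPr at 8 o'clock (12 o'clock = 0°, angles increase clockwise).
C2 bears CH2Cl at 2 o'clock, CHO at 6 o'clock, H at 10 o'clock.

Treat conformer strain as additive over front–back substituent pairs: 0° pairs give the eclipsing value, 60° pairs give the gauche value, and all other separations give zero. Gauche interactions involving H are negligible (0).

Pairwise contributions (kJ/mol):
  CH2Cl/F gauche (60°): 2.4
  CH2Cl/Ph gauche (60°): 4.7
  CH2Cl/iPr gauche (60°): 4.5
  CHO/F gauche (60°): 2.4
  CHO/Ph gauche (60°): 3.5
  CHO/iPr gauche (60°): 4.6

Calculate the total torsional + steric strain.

14.1 kJ/mol

This conformer (staggered): Ph–CH2Cl gauche, F–CH2Cl gauche, F–CHO gauche, iPr–CHO gauche; 4.7 + 2.4 + 2.4 + 4.6 = 14.1 kJ/mol.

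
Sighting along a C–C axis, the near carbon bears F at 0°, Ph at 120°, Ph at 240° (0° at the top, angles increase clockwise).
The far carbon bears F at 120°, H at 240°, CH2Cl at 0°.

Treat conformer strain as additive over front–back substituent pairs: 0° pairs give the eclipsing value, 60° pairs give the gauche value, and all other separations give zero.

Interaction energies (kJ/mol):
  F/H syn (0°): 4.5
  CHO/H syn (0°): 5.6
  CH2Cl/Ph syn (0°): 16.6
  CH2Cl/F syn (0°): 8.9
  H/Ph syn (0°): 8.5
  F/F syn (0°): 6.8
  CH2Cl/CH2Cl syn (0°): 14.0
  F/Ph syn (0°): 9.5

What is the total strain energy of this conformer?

This conformer (eclipsed): F–CH2Cl eclipsed, Ph–F eclipsed, Ph–H eclipsed; 8.9 + 9.5 + 8.5 = 26.9 kJ/mol.

26.9 kJ/mol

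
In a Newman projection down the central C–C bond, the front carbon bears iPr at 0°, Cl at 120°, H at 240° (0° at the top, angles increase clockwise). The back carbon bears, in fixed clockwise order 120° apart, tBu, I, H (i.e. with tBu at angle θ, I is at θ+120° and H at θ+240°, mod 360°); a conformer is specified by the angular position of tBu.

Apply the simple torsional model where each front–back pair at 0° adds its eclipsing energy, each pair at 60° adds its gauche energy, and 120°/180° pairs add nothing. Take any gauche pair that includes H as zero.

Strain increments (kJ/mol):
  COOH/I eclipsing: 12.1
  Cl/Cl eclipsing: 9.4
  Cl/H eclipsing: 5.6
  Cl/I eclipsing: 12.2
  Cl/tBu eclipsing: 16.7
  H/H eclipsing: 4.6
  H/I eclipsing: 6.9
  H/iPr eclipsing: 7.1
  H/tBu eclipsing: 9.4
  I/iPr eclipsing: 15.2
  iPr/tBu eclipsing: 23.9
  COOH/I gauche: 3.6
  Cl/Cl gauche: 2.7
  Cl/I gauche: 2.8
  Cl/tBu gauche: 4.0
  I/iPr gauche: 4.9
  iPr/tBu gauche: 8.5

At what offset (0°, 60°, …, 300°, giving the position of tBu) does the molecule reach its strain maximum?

tBu at 0° (eclipsed): iPr(0°)/tBu(0°) eclipsed 23.9; Cl(120°)/I(120°) eclipsed 12.2; H(240°)/H(240°) eclipsed 4.6 → 40.7 kJ/mol.
tBu at 60° (staggered): iPr(0°)/tBu(60°) gauche 8.5; Cl(120°)/tBu(60°) gauche 4.0; Cl(120°)/I(180°) gauche 2.8 → 15.3 kJ/mol.
tBu at 120° (eclipsed): iPr(0°)/H(0°) eclipsed 7.1; Cl(120°)/tBu(120°) eclipsed 16.7; H(240°)/I(240°) eclipsed 6.9 → 30.7 kJ/mol.
tBu at 180° (staggered): iPr(0°)/I(300°) gauche 4.9; Cl(120°)/tBu(180°) gauche 4.0 → 8.9 kJ/mol.
tBu at 240° (eclipsed): iPr(0°)/I(0°) eclipsed 15.2; Cl(120°)/H(120°) eclipsed 5.6; H(240°)/tBu(240°) eclipsed 9.4 → 30.2 kJ/mol.
tBu at 300° (staggered): iPr(0°)/tBu(300°) gauche 8.5; iPr(0°)/I(60°) gauche 4.9; Cl(120°)/I(60°) gauche 2.8 → 16.2 kJ/mol.
The maximum (40.7 kJ/mol) occurs with tBu at 0°.

0°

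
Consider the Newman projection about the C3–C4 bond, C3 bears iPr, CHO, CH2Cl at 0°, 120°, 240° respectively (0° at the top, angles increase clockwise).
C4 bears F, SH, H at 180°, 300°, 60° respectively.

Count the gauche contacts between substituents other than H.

Non-H gauche pairs: iPr(0°)/SH(300°); CHO(120°)/F(180°); CH2Cl(240°)/F(180°); CH2Cl(240°)/SH(300°) — 4 interactions.

4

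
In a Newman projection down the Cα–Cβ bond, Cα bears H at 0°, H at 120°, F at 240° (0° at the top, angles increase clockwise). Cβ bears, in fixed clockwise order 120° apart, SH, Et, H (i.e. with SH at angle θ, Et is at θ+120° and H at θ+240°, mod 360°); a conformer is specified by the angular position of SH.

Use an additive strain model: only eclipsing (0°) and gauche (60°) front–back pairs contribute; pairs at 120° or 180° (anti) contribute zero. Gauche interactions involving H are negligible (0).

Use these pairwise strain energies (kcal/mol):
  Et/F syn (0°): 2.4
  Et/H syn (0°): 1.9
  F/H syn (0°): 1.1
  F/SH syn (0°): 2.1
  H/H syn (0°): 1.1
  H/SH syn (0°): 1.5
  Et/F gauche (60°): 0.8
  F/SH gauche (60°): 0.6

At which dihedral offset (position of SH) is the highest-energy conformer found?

SH at 0° (eclipsed): H–SH eclipsed, H–Et eclipsed, F–H eclipsed; 1.5 + 1.9 + 1.1 = 4.5 kcal/mol.
SH at 60° (staggered): F–Et gauche; 0.8 = 0.8 kcal/mol.
SH at 120° (eclipsed): H–H eclipsed, H–SH eclipsed, F–Et eclipsed; 1.1 + 1.5 + 2.4 = 5.0 kcal/mol.
SH at 180° (staggered): F–SH gauche, F–Et gauche; 0.6 + 0.8 = 1.4 kcal/mol.
SH at 240° (eclipsed): H–Et eclipsed, H–H eclipsed, F–SH eclipsed; 1.9 + 1.1 + 2.1 = 5.1 kcal/mol.
SH at 300° (staggered): F–SH gauche; 0.6 = 0.6 kcal/mol.
The maximum (5.1 kcal/mol) occurs with SH at 240°.

240°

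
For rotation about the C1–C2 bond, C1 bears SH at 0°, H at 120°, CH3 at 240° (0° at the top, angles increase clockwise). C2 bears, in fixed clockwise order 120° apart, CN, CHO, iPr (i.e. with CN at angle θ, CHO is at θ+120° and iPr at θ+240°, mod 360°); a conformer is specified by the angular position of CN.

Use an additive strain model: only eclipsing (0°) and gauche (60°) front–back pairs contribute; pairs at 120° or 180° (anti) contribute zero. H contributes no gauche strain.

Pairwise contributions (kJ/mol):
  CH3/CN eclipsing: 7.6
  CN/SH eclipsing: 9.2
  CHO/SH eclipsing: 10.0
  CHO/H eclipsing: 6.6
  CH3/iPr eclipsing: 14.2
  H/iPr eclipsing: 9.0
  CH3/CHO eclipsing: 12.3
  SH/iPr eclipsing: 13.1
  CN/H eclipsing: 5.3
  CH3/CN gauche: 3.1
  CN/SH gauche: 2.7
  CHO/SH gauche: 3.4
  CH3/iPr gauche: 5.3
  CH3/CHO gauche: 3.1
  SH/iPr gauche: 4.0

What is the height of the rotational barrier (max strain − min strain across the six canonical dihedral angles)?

CN at 0° is eclipsed. SH at 0° is eclipsed with CN at 0° (9.2); H at 120° is eclipsed with CHO at 120° (6.6); CH3 at 240° is eclipsed with iPr at 240° (14.2). Total 30.0 kJ/mol.
CN at 60° is staggered. SH at 0° is gauche with CN at 60° (2.7); SH at 0° is gauche with iPr at 300° (4.0); CH3 at 240° is gauche with CHO at 180° (3.1); CH3 at 240° is gauche with iPr at 300° (5.3). Total 15.1 kJ/mol.
CN at 120° is eclipsed. SH at 0° is eclipsed with iPr at 0° (13.1); H at 120° is eclipsed with CN at 120° (5.3); CH3 at 240° is eclipsed with CHO at 240° (12.3). Total 30.7 kJ/mol.
CN at 180° is staggered. SH at 0° is gauche with CHO at 300° (3.4); SH at 0° is gauche with iPr at 60° (4.0); CH3 at 240° is gauche with CN at 180° (3.1); CH3 at 240° is gauche with CHO at 300° (3.1). Total 13.6 kJ/mol.
CN at 240° is eclipsed. SH at 0° is eclipsed with CHO at 0° (10.0); H at 120° is eclipsed with iPr at 120° (9.0); CH3 at 240° is eclipsed with CN at 240° (7.6). Total 26.6 kJ/mol.
CN at 300° is staggered. SH at 0° is gauche with CN at 300° (2.7); SH at 0° is gauche with CHO at 60° (3.4); CH3 at 240° is gauche with CN at 300° (3.1); CH3 at 240° is gauche with iPr at 180° (5.3). Total 14.5 kJ/mol.
Max at 120° (30.7 kJ/mol), min at 180° (13.6 kJ/mol); barrier = 17.1 kJ/mol.

17.1 kJ/mol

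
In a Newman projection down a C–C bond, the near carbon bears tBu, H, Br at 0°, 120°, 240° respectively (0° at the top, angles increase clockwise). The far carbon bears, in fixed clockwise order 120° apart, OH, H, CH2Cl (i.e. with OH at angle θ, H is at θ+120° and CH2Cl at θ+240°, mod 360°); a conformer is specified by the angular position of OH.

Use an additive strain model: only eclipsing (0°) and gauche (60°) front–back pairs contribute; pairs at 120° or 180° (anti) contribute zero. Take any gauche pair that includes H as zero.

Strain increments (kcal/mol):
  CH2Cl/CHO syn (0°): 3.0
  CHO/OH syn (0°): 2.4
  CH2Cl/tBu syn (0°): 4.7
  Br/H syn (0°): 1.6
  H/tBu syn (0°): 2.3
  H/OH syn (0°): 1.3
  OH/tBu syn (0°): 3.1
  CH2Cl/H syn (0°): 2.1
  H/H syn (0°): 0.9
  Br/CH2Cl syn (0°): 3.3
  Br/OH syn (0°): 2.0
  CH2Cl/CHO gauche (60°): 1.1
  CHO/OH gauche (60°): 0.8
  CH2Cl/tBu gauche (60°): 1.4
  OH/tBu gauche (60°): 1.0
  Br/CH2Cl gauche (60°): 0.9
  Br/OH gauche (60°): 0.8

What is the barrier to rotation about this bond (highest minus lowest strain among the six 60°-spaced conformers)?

5.4 kcal/mol

OH at 0° (eclipsed): tBu(0°)/OH(0°) eclipsed 3.1; H(120°)/H(120°) eclipsed 0.9; Br(240°)/CH2Cl(240°) eclipsed 3.3 → 7.3 kcal/mol.
OH at 60° (staggered): tBu(0°)/OH(60°) gauche 1.0; tBu(0°)/CH2Cl(300°) gauche 1.4; Br(240°)/CH2Cl(300°) gauche 0.9 → 3.3 kcal/mol.
OH at 120° (eclipsed): tBu(0°)/CH2Cl(0°) eclipsed 4.7; H(120°)/OH(120°) eclipsed 1.3; Br(240°)/H(240°) eclipsed 1.6 → 7.6 kcal/mol.
OH at 180° (staggered): tBu(0°)/CH2Cl(60°) gauche 1.4; Br(240°)/OH(180°) gauche 0.8 → 2.2 kcal/mol.
OH at 240° (eclipsed): tBu(0°)/H(0°) eclipsed 2.3; H(120°)/CH2Cl(120°) eclipsed 2.1; Br(240°)/OH(240°) eclipsed 2.0 → 6.4 kcal/mol.
OH at 300° (staggered): tBu(0°)/OH(300°) gauche 1.0; Br(240°)/OH(300°) gauche 0.8; Br(240°)/CH2Cl(180°) gauche 0.9 → 2.7 kcal/mol.
Max at 120° (7.6 kcal/mol), min at 180° (2.2 kcal/mol); barrier = 5.4 kcal/mol.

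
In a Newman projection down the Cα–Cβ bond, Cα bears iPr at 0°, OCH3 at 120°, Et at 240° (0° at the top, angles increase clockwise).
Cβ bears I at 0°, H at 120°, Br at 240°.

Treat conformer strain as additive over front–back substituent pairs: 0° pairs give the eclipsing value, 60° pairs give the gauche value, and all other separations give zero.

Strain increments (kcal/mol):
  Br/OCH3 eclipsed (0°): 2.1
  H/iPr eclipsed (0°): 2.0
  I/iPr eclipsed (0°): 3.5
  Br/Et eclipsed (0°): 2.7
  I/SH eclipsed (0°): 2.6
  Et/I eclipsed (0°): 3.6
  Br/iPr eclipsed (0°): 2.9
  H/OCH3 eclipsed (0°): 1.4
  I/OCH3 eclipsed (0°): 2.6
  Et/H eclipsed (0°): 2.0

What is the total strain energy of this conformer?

7.6 kcal/mol

This conformer is eclipsed. iPr at 0° is eclipsed with I at 0° (3.5); OCH3 at 120° is eclipsed with H at 120° (1.4); Et at 240° is eclipsed with Br at 240° (2.7). Total 7.6 kcal/mol.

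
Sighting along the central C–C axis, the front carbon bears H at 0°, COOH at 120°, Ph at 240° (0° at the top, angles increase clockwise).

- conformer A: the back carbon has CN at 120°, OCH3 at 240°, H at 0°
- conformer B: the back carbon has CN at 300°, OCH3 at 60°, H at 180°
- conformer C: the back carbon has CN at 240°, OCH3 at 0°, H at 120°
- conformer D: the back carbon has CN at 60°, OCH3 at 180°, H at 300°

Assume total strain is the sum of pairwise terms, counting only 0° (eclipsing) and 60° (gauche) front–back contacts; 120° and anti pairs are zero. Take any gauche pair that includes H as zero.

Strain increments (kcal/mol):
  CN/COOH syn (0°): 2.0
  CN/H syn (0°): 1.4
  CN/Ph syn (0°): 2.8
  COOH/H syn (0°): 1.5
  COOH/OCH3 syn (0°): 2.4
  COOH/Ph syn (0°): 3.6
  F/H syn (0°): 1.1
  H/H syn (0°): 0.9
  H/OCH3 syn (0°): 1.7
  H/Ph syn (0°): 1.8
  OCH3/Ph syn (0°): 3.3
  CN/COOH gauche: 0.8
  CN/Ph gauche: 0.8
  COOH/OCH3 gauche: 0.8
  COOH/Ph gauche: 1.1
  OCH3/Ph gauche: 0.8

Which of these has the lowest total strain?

A (eclipsed): H(0°)/H(0°) eclipsed 0.9; COOH(120°)/CN(120°) eclipsed 2.0; Ph(240°)/OCH3(240°) eclipsed 3.3 → 6.2 kcal/mol.
B (staggered): COOH(120°)/OCH3(60°) gauche 0.8; Ph(240°)/CN(300°) gauche 0.8 → 1.6 kcal/mol.
C (eclipsed): H(0°)/OCH3(0°) eclipsed 1.7; COOH(120°)/H(120°) eclipsed 1.5; Ph(240°)/CN(240°) eclipsed 2.8 → 6.0 kcal/mol.
D (staggered): COOH(120°)/CN(60°) gauche 0.8; COOH(120°)/OCH3(180°) gauche 0.8; Ph(240°)/OCH3(180°) gauche 0.8 → 2.4 kcal/mol.
B has the lowest total (1.6 kcal/mol).

B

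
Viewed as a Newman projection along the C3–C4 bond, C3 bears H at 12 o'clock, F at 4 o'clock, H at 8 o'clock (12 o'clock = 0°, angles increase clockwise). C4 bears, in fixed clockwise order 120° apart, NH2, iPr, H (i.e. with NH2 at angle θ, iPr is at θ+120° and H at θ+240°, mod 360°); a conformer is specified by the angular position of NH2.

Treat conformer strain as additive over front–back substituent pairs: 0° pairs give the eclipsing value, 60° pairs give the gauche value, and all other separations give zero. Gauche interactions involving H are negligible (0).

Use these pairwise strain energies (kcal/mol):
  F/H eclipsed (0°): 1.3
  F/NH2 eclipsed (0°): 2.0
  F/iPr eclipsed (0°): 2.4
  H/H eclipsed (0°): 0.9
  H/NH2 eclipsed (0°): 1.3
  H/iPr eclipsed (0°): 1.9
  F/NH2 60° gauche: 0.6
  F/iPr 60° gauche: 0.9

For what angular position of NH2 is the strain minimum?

180°

NH2 at 0° is eclipsed. H at 0° is eclipsed with NH2 at 0° (1.3); F at 120° is eclipsed with iPr at 120° (2.4); H at 240° is eclipsed with H at 240° (0.9). Total 4.6 kcal/mol.
NH2 at 60° is staggered. F at 120° is gauche with NH2 at 60° (0.6); F at 120° is gauche with iPr at 180° (0.9). Total 1.5 kcal/mol.
NH2 at 120° is eclipsed. H at 0° is eclipsed with H at 0° (0.9); F at 120° is eclipsed with NH2 at 120° (2.0); H at 240° is eclipsed with iPr at 240° (1.9). Total 4.8 kcal/mol.
NH2 at 180° is staggered. F at 120° is gauche with NH2 at 180° (0.6). Total 0.6 kcal/mol.
NH2 at 240° is eclipsed. H at 0° is eclipsed with iPr at 0° (1.9); F at 120° is eclipsed with H at 120° (1.3); H at 240° is eclipsed with NH2 at 240° (1.3). Total 4.5 kcal/mol.
NH2 at 300° is staggered. F at 120° is gauche with iPr at 60° (0.9). Total 0.9 kcal/mol.
The minimum (0.6 kcal/mol) occurs with NH2 at 180°.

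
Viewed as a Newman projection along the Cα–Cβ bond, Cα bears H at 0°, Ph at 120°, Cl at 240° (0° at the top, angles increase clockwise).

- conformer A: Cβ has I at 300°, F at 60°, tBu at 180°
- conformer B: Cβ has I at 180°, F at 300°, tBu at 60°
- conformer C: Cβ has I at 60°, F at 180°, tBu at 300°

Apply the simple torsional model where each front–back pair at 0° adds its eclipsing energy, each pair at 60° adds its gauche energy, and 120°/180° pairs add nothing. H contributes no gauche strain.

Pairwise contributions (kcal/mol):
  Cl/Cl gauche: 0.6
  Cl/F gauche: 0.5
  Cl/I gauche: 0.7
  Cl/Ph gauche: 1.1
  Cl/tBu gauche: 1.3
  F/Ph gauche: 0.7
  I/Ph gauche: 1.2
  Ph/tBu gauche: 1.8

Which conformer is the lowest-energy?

A (staggered): Ph(120°)/F(60°) gauche 0.7; Ph(120°)/tBu(180°) gauche 1.8; Cl(240°)/I(300°) gauche 0.7; Cl(240°)/tBu(180°) gauche 1.3 → 4.5 kcal/mol.
B (staggered): Ph(120°)/I(180°) gauche 1.2; Ph(120°)/tBu(60°) gauche 1.8; Cl(240°)/I(180°) gauche 0.7; Cl(240°)/F(300°) gauche 0.5 → 4.2 kcal/mol.
C (staggered): Ph(120°)/I(60°) gauche 1.2; Ph(120°)/F(180°) gauche 0.7; Cl(240°)/F(180°) gauche 0.5; Cl(240°)/tBu(300°) gauche 1.3 → 3.7 kcal/mol.
C has the lowest total (3.7 kcal/mol).

C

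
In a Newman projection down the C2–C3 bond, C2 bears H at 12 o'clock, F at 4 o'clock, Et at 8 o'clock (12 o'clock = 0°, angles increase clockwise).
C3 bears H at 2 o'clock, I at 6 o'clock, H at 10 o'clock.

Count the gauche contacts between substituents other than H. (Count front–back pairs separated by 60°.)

Non-H gauche pairs: F(120°)/I(180°); Et(240°)/I(180°) — 2 interactions.

2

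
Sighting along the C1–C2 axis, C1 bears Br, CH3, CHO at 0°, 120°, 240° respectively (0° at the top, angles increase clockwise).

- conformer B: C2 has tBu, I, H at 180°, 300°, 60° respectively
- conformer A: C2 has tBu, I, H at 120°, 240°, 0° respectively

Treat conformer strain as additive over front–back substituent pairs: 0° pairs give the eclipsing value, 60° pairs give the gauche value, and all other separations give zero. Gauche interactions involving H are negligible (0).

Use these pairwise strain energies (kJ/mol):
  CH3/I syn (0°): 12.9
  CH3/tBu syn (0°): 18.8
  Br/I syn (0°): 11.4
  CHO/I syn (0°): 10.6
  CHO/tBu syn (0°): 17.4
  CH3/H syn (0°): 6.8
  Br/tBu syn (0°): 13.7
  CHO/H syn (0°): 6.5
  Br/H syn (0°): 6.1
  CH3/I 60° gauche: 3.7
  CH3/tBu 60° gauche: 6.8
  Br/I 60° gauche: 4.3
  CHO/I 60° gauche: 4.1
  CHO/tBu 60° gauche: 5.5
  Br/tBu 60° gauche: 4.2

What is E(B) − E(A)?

B is staggered. Br at 0° is gauche with I at 300° (4.3); CH3 at 120° is gauche with tBu at 180° (6.8); CHO at 240° is gauche with tBu at 180° (5.5); CHO at 240° is gauche with I at 300° (4.1). Total 20.7 kJ/mol.
A is eclipsed. Br at 0° is eclipsed with H at 0° (6.1); CH3 at 120° is eclipsed with tBu at 120° (18.8); CHO at 240° is eclipsed with I at 240° (10.6). Total 35.5 kJ/mol.
E(B) − E(A) = 20.7 − 35.5 = -14.8 kJ/mol.

-14.8 kJ/mol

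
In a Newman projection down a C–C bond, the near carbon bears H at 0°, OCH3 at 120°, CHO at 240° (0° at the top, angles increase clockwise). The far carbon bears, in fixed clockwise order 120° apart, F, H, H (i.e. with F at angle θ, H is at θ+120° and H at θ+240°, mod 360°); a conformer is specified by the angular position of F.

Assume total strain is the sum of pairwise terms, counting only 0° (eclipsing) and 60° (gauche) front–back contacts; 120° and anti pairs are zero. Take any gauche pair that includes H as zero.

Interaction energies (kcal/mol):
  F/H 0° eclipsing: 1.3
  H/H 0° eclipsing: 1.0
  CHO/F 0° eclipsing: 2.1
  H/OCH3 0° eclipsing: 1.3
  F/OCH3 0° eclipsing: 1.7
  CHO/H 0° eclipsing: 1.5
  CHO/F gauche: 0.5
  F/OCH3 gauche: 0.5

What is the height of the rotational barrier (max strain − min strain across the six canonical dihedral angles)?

F at 0° (eclipsed): H(0°)/F(0°) eclipsed 1.3; OCH3(120°)/H(120°) eclipsed 1.3; CHO(240°)/H(240°) eclipsed 1.5 → 4.1 kcal/mol.
F at 60° (staggered): OCH3(120°)/F(60°) gauche 0.5 → 0.5 kcal/mol.
F at 120° (eclipsed): H(0°)/H(0°) eclipsed 1.0; OCH3(120°)/F(120°) eclipsed 1.7; CHO(240°)/H(240°) eclipsed 1.5 → 4.2 kcal/mol.
F at 180° (staggered): OCH3(120°)/F(180°) gauche 0.5; CHO(240°)/F(180°) gauche 0.5 → 1.0 kcal/mol.
F at 240° (eclipsed): H(0°)/H(0°) eclipsed 1.0; OCH3(120°)/H(120°) eclipsed 1.3; CHO(240°)/F(240°) eclipsed 2.1 → 4.4 kcal/mol.
F at 300° (staggered): CHO(240°)/F(300°) gauche 0.5 → 0.5 kcal/mol.
Max at 240° (4.4 kcal/mol), min at 60° (0.5 kcal/mol); barrier = 3.9 kcal/mol.

3.9 kcal/mol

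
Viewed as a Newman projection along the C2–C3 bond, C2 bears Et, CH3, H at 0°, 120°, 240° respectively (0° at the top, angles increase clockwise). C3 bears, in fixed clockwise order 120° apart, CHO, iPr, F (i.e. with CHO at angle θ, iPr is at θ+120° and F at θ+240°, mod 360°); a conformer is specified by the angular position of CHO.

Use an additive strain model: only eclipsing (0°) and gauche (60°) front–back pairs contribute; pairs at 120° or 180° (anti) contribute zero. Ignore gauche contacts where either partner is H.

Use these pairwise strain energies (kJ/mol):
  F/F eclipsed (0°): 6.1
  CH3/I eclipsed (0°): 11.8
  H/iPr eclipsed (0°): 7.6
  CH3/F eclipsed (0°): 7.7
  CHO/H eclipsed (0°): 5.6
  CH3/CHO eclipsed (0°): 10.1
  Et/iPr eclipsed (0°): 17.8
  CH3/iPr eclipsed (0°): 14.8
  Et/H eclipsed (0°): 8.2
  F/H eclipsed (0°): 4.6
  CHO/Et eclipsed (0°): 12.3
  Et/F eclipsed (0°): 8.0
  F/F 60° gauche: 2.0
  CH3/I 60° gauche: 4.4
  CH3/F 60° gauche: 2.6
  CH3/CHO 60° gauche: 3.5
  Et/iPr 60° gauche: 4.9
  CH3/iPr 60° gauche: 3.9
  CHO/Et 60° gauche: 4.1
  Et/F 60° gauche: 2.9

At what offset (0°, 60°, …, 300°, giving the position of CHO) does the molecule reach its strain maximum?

CHO at 0° (eclipsed): Et(0°)/CHO(0°) eclipsed 12.3; CH3(120°)/iPr(120°) eclipsed 14.8; H(240°)/F(240°) eclipsed 4.6 → 31.7 kJ/mol.
CHO at 60° (staggered): Et(0°)/CHO(60°) gauche 4.1; Et(0°)/F(300°) gauche 2.9; CH3(120°)/CHO(60°) gauche 3.5; CH3(120°)/iPr(180°) gauche 3.9 → 14.4 kJ/mol.
CHO at 120° (eclipsed): Et(0°)/F(0°) eclipsed 8.0; CH3(120°)/CHO(120°) eclipsed 10.1; H(240°)/iPr(240°) eclipsed 7.6 → 25.7 kJ/mol.
CHO at 180° (staggered): Et(0°)/iPr(300°) gauche 4.9; Et(0°)/F(60°) gauche 2.9; CH3(120°)/CHO(180°) gauche 3.5; CH3(120°)/F(60°) gauche 2.6 → 13.9 kJ/mol.
CHO at 240° (eclipsed): Et(0°)/iPr(0°) eclipsed 17.8; CH3(120°)/F(120°) eclipsed 7.7; H(240°)/CHO(240°) eclipsed 5.6 → 31.1 kJ/mol.
CHO at 300° (staggered): Et(0°)/CHO(300°) gauche 4.1; Et(0°)/iPr(60°) gauche 4.9; CH3(120°)/iPr(60°) gauche 3.9; CH3(120°)/F(180°) gauche 2.6 → 15.5 kJ/mol.
The maximum (31.7 kJ/mol) occurs with CHO at 0°.

0°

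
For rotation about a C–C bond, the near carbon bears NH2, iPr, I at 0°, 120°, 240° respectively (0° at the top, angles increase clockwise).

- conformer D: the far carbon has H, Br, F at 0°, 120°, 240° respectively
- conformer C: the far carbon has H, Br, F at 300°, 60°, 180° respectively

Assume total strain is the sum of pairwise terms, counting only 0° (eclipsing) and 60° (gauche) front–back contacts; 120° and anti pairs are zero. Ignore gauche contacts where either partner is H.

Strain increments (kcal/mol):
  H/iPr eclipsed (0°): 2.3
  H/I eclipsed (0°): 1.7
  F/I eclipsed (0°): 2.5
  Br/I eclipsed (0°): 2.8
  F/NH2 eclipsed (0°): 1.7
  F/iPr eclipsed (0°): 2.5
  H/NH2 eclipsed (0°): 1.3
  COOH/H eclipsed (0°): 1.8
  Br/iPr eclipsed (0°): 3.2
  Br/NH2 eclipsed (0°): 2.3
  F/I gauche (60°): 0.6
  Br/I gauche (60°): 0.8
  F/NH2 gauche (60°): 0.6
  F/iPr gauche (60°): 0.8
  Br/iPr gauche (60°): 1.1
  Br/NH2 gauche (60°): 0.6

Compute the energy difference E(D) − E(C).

D is eclipsed. NH2 at 0° is eclipsed with H at 0° (1.3); iPr at 120° is eclipsed with Br at 120° (3.2); I at 240° is eclipsed with F at 240° (2.5). Total 7.0 kcal/mol.
C is staggered. NH2 at 0° is gauche with Br at 60° (0.6); iPr at 120° is gauche with Br at 60° (1.1); iPr at 120° is gauche with F at 180° (0.8); I at 240° is gauche with F at 180° (0.6). Total 3.1 kcal/mol.
E(D) − E(C) = 7.0 − 3.1 = +3.9 kcal/mol.

+3.9 kcal/mol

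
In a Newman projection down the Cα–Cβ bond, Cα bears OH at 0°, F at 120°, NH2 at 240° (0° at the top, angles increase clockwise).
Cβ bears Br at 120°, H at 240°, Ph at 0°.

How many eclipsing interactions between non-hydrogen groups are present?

Non-H eclipsing pairs: OH(0°)/Ph(0°); F(120°)/Br(120°) — 2 interactions.

2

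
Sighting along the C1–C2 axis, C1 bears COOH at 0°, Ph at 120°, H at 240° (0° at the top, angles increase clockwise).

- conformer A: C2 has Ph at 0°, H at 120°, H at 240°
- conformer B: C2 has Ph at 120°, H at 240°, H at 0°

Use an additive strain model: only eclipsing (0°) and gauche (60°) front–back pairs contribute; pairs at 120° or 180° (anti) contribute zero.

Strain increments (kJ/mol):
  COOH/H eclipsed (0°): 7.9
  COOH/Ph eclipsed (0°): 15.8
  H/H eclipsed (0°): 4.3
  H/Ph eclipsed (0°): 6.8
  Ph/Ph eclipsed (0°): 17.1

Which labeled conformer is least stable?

B

A (eclipsed): COOH(0°)/Ph(0°) eclipsed 15.8; Ph(120°)/H(120°) eclipsed 6.8; H(240°)/H(240°) eclipsed 4.3 → 26.9 kJ/mol.
B (eclipsed): COOH(0°)/H(0°) eclipsed 7.9; Ph(120°)/Ph(120°) eclipsed 17.1; H(240°)/H(240°) eclipsed 4.3 → 29.3 kJ/mol.
B has the highest total (29.3 kJ/mol).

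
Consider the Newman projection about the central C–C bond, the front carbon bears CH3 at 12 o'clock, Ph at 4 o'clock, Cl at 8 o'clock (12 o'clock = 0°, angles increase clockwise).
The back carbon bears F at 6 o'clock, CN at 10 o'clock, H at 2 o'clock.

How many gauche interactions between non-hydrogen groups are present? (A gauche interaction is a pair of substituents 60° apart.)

Non-H gauche pairs: CH3(0°)/CN(300°); Ph(120°)/F(180°); Cl(240°)/F(180°); Cl(240°)/CN(300°) — 4 interactions.

4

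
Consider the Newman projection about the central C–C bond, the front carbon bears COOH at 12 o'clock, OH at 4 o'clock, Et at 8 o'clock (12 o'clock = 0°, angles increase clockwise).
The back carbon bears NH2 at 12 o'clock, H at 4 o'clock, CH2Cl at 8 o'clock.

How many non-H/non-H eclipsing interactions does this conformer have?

Non-H eclipsing pairs: COOH(0°)/NH2(0°); Et(240°)/CH2Cl(240°) — 2 interactions.

2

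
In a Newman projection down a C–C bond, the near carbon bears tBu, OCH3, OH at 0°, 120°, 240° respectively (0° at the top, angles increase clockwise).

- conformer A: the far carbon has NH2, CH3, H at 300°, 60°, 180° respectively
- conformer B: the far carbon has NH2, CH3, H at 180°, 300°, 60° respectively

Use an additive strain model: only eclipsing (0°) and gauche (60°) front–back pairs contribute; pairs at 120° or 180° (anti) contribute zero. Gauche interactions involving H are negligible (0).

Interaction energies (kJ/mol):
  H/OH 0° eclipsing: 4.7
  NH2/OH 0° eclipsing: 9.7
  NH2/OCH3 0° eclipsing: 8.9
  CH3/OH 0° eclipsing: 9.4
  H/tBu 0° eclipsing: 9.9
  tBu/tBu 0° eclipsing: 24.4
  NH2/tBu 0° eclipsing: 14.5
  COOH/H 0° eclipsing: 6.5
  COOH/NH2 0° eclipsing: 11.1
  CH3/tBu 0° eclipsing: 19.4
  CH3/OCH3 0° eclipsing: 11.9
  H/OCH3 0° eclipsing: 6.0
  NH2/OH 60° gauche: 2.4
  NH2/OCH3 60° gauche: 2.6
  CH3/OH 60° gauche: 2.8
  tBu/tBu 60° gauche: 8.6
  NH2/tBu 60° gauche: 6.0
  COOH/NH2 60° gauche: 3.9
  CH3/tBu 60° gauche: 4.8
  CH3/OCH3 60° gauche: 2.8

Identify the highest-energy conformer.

A

A (staggered): tBu–NH2 gauche, tBu–CH3 gauche, OCH3–CH3 gauche, OH–NH2 gauche; 6.0 + 4.8 + 2.8 + 2.4 = 16.0 kJ/mol.
B (staggered): tBu–CH3 gauche, OCH3–NH2 gauche, OH–NH2 gauche, OH–CH3 gauche; 4.8 + 2.6 + 2.4 + 2.8 = 12.6 kJ/mol.
A has the highest total (16.0 kJ/mol).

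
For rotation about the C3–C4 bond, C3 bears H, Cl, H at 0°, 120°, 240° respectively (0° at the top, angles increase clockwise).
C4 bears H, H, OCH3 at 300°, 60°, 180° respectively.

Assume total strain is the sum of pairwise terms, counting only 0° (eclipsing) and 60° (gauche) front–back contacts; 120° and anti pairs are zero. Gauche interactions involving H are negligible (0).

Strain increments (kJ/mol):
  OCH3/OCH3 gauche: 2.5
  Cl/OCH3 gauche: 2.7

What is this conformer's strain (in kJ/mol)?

2.7 kJ/mol

This conformer (staggered): Cl–OCH3 gauche; 2.7 = 2.7 kJ/mol.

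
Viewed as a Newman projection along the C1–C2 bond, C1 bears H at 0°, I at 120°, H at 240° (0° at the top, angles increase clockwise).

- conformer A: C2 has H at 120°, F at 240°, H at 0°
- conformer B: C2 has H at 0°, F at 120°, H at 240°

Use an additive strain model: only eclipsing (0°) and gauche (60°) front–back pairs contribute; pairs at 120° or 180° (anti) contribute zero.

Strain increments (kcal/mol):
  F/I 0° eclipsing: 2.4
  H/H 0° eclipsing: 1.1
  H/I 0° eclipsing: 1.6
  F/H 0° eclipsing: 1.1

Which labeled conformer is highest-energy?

A is eclipsed. H at 0° is eclipsed with H at 0° (1.1); I at 120° is eclipsed with H at 120° (1.6); H at 240° is eclipsed with F at 240° (1.1). Total 3.8 kcal/mol.
B is eclipsed. H at 0° is eclipsed with H at 0° (1.1); I at 120° is eclipsed with F at 120° (2.4); H at 240° is eclipsed with H at 240° (1.1). Total 4.6 kcal/mol.
B has the highest total (4.6 kcal/mol).

B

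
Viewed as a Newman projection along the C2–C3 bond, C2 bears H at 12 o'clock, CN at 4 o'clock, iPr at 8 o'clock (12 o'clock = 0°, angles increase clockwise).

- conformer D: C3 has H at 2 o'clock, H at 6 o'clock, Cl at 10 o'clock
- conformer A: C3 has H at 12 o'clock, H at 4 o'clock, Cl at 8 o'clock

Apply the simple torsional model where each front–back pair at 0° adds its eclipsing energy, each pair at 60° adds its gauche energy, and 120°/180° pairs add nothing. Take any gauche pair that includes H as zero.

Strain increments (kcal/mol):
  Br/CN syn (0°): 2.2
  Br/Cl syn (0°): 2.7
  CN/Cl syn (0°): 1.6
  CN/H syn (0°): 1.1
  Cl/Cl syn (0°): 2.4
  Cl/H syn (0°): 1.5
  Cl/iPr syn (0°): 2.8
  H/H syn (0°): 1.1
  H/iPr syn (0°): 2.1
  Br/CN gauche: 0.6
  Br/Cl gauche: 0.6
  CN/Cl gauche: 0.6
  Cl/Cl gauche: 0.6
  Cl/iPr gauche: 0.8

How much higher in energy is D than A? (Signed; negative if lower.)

-4.2 kcal/mol

D is staggered. iPr at 240° is gauche with Cl at 300° (0.8). Total 0.8 kcal/mol.
A is eclipsed. H at 0° is eclipsed with H at 0° (1.1); CN at 120° is eclipsed with H at 120° (1.1); iPr at 240° is eclipsed with Cl at 240° (2.8). Total 5.0 kcal/mol.
E(D) − E(A) = 0.8 − 5.0 = -4.2 kcal/mol.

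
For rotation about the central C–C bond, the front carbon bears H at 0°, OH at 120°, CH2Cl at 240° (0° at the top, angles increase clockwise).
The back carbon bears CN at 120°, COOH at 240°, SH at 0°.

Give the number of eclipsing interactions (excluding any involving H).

2

Non-H eclipsing pairs: OH(120°)/CN(120°); CH2Cl(240°)/COOH(240°) — 2 interactions.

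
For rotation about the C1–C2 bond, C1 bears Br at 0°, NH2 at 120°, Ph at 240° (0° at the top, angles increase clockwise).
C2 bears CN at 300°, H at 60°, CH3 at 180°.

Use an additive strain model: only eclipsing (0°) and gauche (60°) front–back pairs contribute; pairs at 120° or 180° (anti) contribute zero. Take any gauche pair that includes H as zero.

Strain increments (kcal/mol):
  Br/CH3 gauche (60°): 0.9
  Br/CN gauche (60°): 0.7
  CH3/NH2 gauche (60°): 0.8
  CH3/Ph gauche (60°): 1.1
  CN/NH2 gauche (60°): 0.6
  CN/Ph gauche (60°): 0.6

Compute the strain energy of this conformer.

3.2 kcal/mol

This conformer (staggered): Br–CN gauche, NH2–CH3 gauche, Ph–CN gauche, Ph–CH3 gauche; 0.7 + 0.8 + 0.6 + 1.1 = 3.2 kcal/mol.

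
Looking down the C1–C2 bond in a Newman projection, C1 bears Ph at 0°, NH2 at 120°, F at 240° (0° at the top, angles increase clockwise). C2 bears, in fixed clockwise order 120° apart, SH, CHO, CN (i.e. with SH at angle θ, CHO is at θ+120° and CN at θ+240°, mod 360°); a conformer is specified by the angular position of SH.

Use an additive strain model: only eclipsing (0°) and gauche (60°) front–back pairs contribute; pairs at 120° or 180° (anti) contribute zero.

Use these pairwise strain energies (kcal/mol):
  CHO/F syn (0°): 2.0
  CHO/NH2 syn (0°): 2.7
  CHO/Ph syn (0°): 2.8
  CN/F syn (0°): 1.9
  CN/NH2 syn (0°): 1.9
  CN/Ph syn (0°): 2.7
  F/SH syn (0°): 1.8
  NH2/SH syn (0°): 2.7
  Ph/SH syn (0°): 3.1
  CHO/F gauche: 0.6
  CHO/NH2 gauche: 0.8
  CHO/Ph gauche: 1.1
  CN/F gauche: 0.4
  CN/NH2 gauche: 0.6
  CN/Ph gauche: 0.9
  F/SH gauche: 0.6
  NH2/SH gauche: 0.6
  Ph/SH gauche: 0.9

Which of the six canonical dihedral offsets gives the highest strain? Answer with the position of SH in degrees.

0°

SH at 0° (eclipsed): Ph–SH eclipsed, NH2–CHO eclipsed, F–CN eclipsed; 3.1 + 2.7 + 1.9 = 7.7 kcal/mol.
SH at 60° (staggered): Ph–SH gauche, Ph–CN gauche, NH2–SH gauche, NH2–CHO gauche, F–CHO gauche, F–CN gauche; 0.9 + 0.9 + 0.6 + 0.8 + 0.6 + 0.4 = 4.2 kcal/mol.
SH at 120° (eclipsed): Ph–CN eclipsed, NH2–SH eclipsed, F–CHO eclipsed; 2.7 + 2.7 + 2.0 = 7.4 kcal/mol.
SH at 180° (staggered): Ph–CHO gauche, Ph–CN gauche, NH2–SH gauche, NH2–CN gauche, F–SH gauche, F–CHO gauche; 1.1 + 0.9 + 0.6 + 0.6 + 0.6 + 0.6 = 4.4 kcal/mol.
SH at 240° (eclipsed): Ph–CHO eclipsed, NH2–CN eclipsed, F–SH eclipsed; 2.8 + 1.9 + 1.8 = 6.5 kcal/mol.
SH at 300° (staggered): Ph–SH gauche, Ph–CHO gauche, NH2–CHO gauche, NH2–CN gauche, F–SH gauche, F–CN gauche; 0.9 + 1.1 + 0.8 + 0.6 + 0.6 + 0.4 = 4.4 kcal/mol.
The maximum (7.7 kcal/mol) occurs with SH at 0°.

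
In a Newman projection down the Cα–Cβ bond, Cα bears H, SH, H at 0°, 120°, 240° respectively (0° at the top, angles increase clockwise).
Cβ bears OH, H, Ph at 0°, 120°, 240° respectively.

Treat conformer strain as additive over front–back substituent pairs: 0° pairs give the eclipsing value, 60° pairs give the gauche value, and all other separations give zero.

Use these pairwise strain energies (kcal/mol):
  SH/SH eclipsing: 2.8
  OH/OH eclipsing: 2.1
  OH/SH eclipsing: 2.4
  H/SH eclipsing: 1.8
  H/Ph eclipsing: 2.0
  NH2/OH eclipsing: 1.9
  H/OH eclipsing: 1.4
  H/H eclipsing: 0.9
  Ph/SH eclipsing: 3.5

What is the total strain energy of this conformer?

5.2 kcal/mol

This conformer (eclipsed): H–OH eclipsed, SH–H eclipsed, H–Ph eclipsed; 1.4 + 1.8 + 2.0 = 5.2 kcal/mol.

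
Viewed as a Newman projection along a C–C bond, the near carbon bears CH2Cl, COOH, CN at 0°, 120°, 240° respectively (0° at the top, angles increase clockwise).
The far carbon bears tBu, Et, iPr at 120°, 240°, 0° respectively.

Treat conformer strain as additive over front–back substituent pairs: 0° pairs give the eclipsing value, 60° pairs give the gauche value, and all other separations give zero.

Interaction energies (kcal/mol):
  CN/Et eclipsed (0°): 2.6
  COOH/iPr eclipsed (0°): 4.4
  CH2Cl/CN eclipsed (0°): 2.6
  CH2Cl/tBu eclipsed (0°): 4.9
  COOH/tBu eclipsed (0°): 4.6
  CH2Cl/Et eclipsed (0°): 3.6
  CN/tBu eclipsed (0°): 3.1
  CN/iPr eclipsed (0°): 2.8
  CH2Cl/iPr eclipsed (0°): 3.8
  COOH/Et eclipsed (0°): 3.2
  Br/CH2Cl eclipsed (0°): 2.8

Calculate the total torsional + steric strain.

This conformer is eclipsed. CH2Cl at 0° is eclipsed with iPr at 0° (3.8); COOH at 120° is eclipsed with tBu at 120° (4.6); CN at 240° is eclipsed with Et at 240° (2.6). Total 11.0 kcal/mol.

11.0 kcal/mol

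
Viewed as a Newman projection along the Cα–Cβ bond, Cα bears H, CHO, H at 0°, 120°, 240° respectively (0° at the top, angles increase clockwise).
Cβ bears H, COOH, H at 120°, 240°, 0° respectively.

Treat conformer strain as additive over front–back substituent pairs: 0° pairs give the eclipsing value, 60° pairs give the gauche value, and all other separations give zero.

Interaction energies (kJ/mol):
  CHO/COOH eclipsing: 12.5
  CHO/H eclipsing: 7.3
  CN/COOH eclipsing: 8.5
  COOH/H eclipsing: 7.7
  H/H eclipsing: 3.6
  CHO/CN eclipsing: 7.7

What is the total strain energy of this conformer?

This conformer (eclipsed): H–H eclipsed, CHO–H eclipsed, H–COOH eclipsed; 3.6 + 7.3 + 7.7 = 18.6 kJ/mol.

18.6 kJ/mol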